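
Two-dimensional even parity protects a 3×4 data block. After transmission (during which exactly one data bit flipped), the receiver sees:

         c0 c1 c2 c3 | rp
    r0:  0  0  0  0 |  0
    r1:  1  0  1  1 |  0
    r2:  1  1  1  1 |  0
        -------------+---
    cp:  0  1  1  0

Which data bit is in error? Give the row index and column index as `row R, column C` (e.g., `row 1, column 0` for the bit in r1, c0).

Recompute each row's even parity and compare to rp:
  r0: data parity 0, sent rp 0 → ok
  r1: data parity 1, sent rp 0 → mismatch
  r2: data parity 0, sent rp 0 → ok
Recompute each column's even parity and compare to cp:
  c0: data parity 0, sent cp 0 → ok
  c1: data parity 1, sent cp 1 → ok
  c2: data parity 0, sent cp 1 → mismatch
  c3: data parity 0, sent cp 0 → ok
Exactly one row (r1) and one column (c2) fail → the flipped bit is at their intersection.

row 1, column 2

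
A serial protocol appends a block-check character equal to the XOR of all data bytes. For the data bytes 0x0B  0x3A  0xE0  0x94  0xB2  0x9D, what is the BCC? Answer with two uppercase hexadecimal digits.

XOR the bytes together:
  start with 0x0B
  0x0B ⊕ 0x3A = 0x31
  0x31 ⊕ 0xE0 = 0xD1
  0xD1 ⊕ 0x94 = 0x45
  0x45 ⊕ 0xB2 = 0xF7
  0xF7 ⊕ 0x9D = 0x6A

6A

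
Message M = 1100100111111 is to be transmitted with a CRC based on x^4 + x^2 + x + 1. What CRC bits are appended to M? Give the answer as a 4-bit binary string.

1101

Append 4 zeros: 11001001111110000. Divide by 10111 (XOR where the leading bit is 1):
  pos 0: 11001 XOR 10111 = 01110
  pos 1: 11100 XOR 10111 = 01011
  pos 2: 10110 XOR 10111 = 00001
  pos 6: 11111 XOR 10111 = 01000
  pos 7: 10001 XOR 10111 = 00110
  pos 9: 11010 XOR 10111 = 01101
  pos 10: 11010 XOR 10111 = 01101
  pos 11: 11010 XOR 10111 = 01101
  pos 12: 11010 XOR 10111 = 01101
Remainder (last 4 bits) = 1101. This is the CRC / FCS.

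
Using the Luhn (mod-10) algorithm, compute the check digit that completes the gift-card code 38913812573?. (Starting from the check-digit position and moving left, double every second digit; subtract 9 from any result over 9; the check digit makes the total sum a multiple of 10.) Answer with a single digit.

Partial digits right→left: 3 7 5 2 1 8 3 1 9 8 3
Double every second digit counting from the check-digit position (so the 1st, 3rd, 5th, ... of the partial from the right).
  doubled (with −9 where >9): 6 1 2 6 9 6 → sum 30
  kept as-is: 7 2 8 1 8 → sum 26
Total = 30 + 26 = 56.
Check digit = (10 − (56 mod 10)) mod 10 = 4.

4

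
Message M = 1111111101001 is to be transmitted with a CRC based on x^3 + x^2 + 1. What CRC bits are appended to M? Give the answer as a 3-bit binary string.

001

Append 3 zeros: 1111111101001000. Divide by 1101 (XOR where the leading bit is 1):
  pos 0: 1111 XOR 1101 = 0010
  pos 2: 1011 XOR 1101 = 0110
  pos 3: 1101 XOR 1101 = 0000
  pos 7: 1010 XOR 1101 = 0111
  pos 8: 1110 XOR 1101 = 0011
  pos 10: 1110 XOR 1101 = 0011
  pos 12: 1100 XOR 1101 = 0001
Remainder (last 3 bits) = 001. This is the CRC / FCS.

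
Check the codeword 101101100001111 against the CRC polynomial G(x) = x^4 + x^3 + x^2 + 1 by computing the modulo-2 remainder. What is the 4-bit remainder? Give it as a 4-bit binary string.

0010

Modulo-2 division of 101101100001111 by 11101:
  pos 0: 10110 XOR 11101 = 01011
  pos 1: 10111 XOR 11101 = 01010
  pos 2: 10101 XOR 11101 = 01000
  pos 3: 10000 XOR 11101 = 01101
  pos 4: 11010 XOR 11101 = 00111
  pos 6: 11100 XOR 11101 = 00001
  pos 10: 11111 XOR 11101 = 00010
Remainder = 0010 (nonzero — an error is detected).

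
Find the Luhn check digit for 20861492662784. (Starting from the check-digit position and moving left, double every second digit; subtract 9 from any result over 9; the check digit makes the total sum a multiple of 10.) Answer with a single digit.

Partial digits right→left: 4 8 7 2 6 6 2 9 4 1 6 8 0 2
Double every second digit counting from the check-digit position (so the 1st, 3rd, 5th, ... of the partial from the right).
  doubled (with −9 where >9): 8 5 3 4 8 3 0 → sum 31
  kept as-is: 8 2 6 9 1 8 2 → sum 36
Total = 31 + 36 = 67.
Check digit = (10 − (67 mod 10)) mod 10 = 3.

3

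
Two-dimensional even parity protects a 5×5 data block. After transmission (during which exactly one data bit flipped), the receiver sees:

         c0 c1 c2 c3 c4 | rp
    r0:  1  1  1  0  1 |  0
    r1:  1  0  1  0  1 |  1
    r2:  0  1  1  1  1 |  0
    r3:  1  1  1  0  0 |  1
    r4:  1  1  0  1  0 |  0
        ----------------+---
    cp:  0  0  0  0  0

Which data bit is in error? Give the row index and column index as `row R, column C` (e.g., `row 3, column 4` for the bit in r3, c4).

row 4, column 4

Recompute each row's even parity and compare to rp:
  r0: data parity 0, sent rp 0 → ok
  r1: data parity 1, sent rp 1 → ok
  r2: data parity 0, sent rp 0 → ok
  r3: data parity 1, sent rp 1 → ok
  r4: data parity 1, sent rp 0 → mismatch
Recompute each column's even parity and compare to cp:
  c0: data parity 0, sent cp 0 → ok
  c1: data parity 0, sent cp 0 → ok
  c2: data parity 0, sent cp 0 → ok
  c3: data parity 0, sent cp 0 → ok
  c4: data parity 1, sent cp 0 → mismatch
Exactly one row (r4) and one column (c4) fail → the flipped bit is at their intersection.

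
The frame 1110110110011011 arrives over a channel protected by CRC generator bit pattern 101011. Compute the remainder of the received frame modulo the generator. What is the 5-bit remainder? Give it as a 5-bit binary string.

00111

Modulo-2 division of 1110110110011011 by 101011:
  pos 0: 111011 XOR 101011 = 010000
  pos 1: 100000 XOR 101011 = 001011
  pos 3: 101111 XOR 101011 = 000100
  pos 6: 100001 XOR 101011 = 001010
  pos 8: 101010 XOR 101011 = 000001
Remainder = 00111 (nonzero — an error is detected).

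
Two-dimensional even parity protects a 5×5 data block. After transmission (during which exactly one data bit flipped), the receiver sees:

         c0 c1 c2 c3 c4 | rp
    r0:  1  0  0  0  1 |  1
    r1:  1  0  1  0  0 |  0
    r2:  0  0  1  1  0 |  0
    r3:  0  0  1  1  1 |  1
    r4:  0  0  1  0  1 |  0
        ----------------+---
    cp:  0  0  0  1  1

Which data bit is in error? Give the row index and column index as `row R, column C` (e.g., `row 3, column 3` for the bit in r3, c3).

Recompute each row's even parity and compare to rp:
  r0: data parity 0, sent rp 1 → mismatch
  r1: data parity 0, sent rp 0 → ok
  r2: data parity 0, sent rp 0 → ok
  r3: data parity 1, sent rp 1 → ok
  r4: data parity 0, sent rp 0 → ok
Recompute each column's even parity and compare to cp:
  c0: data parity 0, sent cp 0 → ok
  c1: data parity 0, sent cp 0 → ok
  c2: data parity 0, sent cp 0 → ok
  c3: data parity 0, sent cp 1 → mismatch
  c4: data parity 1, sent cp 1 → ok
Exactly one row (r0) and one column (c3) fail → the flipped bit is at their intersection.

row 0, column 3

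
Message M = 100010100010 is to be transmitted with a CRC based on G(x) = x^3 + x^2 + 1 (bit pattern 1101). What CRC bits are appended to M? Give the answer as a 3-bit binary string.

001

Append 3 zeros: 100010100010000. Divide by 1101 (XOR where the leading bit is 1):
  pos 0: 1000 XOR 1101 = 0101
  pos 1: 1011 XOR 1101 = 0110
  pos 2: 1100 XOR 1101 = 0001
  pos 5: 1100 XOR 1101 = 0001
  pos 8: 1010 XOR 1101 = 0111
  pos 9: 1110 XOR 1101 = 0011
  pos 11: 1100 XOR 1101 = 0001
Remainder (last 3 bits) = 001. This is the CRC / FCS.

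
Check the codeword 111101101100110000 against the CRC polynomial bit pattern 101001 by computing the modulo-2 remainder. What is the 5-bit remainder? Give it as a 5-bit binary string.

Modulo-2 division of 111101101100110000 by 101001:
  pos 0: 111101 XOR 101001 = 010100
  pos 1: 101001 XOR 101001 = 000000
  pos 8: 110011 XOR 101001 = 011010
  pos 9: 110100 XOR 101001 = 011101
  pos 10: 111010 XOR 101001 = 010011
  pos 11: 100110 XOR 101001 = 001111
Remainder = 11110 (nonzero — an error is detected).

11110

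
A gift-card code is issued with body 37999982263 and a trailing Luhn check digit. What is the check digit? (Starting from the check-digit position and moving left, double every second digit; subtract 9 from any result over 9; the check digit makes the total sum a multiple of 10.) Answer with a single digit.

6

Partial digits right→left: 3 6 2 2 8 9 9 9 9 7 3
Double every second digit counting from the check-digit position (so the 1st, 3rd, 5th, ... of the partial from the right).
  doubled (with −9 where >9): 6 4 7 9 9 6 → sum 41
  kept as-is: 6 2 9 9 7 → sum 33
Total = 41 + 33 = 74.
Check digit = (10 − (74 mod 10)) mod 10 = 6.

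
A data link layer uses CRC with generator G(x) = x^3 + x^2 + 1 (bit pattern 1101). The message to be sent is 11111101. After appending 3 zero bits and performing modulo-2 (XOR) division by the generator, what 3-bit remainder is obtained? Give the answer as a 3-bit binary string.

010

Append 3 zeros: 11111101000. Divide by 1101 (XOR where the leading bit is 1):
  pos 0: 1111 XOR 1101 = 0010
  pos 2: 1011 XOR 1101 = 0110
  pos 3: 1100 XOR 1101 = 0001
  pos 6: 1100 XOR 1101 = 0001
Remainder (last 3 bits) = 010. This is the CRC / FCS.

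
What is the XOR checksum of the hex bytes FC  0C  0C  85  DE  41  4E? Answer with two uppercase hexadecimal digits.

A8

XOR the bytes together:
  start with 0xFC
  0xFC ⊕ 0x0C = 0xF0
  0xF0 ⊕ 0x0C = 0xFC
  0xFC ⊕ 0x85 = 0x79
  0x79 ⊕ 0xDE = 0xA7
  0xA7 ⊕ 0x41 = 0xE6
  0xE6 ⊕ 0x4E = 0xA8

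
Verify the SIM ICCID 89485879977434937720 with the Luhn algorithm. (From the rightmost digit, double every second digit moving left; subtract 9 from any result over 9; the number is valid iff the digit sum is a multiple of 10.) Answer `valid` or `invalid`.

From the right, keep odd positions and double even positions (subtract 9 from any doubled value over 9):
  doubled (positions 2,4,...): 4 5 9 6 5 9 5 1 8 7 → sum 59
  kept (positions 1,3,...): 0 7 3 4 4 7 9 8 8 9 → sum 59
Total = 118.
118 mod 10 = 8, so the number is invalid.

invalid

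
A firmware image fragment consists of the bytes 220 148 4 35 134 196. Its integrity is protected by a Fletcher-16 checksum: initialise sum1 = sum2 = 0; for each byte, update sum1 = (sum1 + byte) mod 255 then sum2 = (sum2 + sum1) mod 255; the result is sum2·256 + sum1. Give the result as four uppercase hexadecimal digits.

5FE3

Running sums (mod 255):
  after byte 0 (220): sum1=220, sum2=220
  after byte 1 (148): sum1=113, sum2=78
  after byte 2 (4): sum1=117, sum2=195
  after byte 3 (35): sum1=152, sum2=92
  after byte 4 (134): sum1=31, sum2=123
  after byte 5 (196): sum1=227, sum2=95
Checksum = sum2·256 + sum1 = 95·256 + 227 = 24547 = 0x5FE3.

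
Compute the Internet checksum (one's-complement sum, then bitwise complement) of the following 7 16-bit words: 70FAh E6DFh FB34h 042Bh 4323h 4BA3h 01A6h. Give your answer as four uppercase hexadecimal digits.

One's-complement addition (fold any carry out of bit 15 back into bit 0):
  0x70FA + 0xE6DF = 0x157D9 → wrap carry → 0x57DA
  0x57DA + 0xFB34 = 0x1530E → wrap carry → 0x530F
  0x530F + 0x042B = 0x0573A
  0x573A + 0x4323 = 0x09A5D
  0x9A5D + 0x4BA3 = 0x0E600
  0xE600 + 0x01A6 = 0x0E7A6
One's-complement sum = 0xE7A6.
Checksum = ~0xE7A6 & 0xFFFF = 0x1859.

1859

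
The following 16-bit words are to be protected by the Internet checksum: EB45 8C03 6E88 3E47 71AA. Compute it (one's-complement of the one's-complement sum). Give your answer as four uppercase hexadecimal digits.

6A3C

One's-complement addition (fold any carry out of bit 15 back into bit 0):
  0xEB45 + 0x8C03 = 0x17748 → wrap carry → 0x7749
  0x7749 + 0x6E88 = 0x0E5D1
  0xE5D1 + 0x3E47 = 0x12418 → wrap carry → 0x2419
  0x2419 + 0x71AA = 0x095C3
One's-complement sum = 0x95C3.
Checksum = ~0x95C3 & 0xFFFF = 0x6A3C.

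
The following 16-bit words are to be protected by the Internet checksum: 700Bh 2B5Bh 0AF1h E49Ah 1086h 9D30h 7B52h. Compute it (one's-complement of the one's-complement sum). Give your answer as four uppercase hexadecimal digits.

One's-complement addition (fold any carry out of bit 15 back into bit 0):
  0x700B + 0x2B5B = 0x09B66
  0x9B66 + 0x0AF1 = 0x0A657
  0xA657 + 0xE49A = 0x18AF1 → wrap carry → 0x8AF2
  0x8AF2 + 0x1086 = 0x09B78
  0x9B78 + 0x9D30 = 0x138A8 → wrap carry → 0x38A9
  0x38A9 + 0x7B52 = 0x0B3FB
One's-complement sum = 0xB3FB.
Checksum = ~0xB3FB & 0xFFFF = 0x4C04.

4C04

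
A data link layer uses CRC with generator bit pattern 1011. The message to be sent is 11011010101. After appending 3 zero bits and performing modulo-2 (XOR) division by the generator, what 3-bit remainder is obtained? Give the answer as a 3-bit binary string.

000

Append 3 zeros: 11011010101000. Divide by 1011 (XOR where the leading bit is 1):
  pos 0: 1101 XOR 1011 = 0110
  pos 1: 1101 XOR 1011 = 0110
  pos 2: 1100 XOR 1011 = 0111
  pos 3: 1111 XOR 1011 = 0100
  pos 4: 1000 XOR 1011 = 0011
  pos 6: 1110 XOR 1011 = 0101
  pos 7: 1011 XOR 1011 = 0000
Remainder (last 3 bits) = 000. This is the CRC / FCS.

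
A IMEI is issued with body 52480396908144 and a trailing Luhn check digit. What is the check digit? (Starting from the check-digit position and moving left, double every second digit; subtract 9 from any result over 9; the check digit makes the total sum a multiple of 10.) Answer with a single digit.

Partial digits right→left: 4 4 1 8 0 9 6 9 3 0 8 4 2 5
Double every second digit counting from the check-digit position (so the 1st, 3rd, 5th, ... of the partial from the right).
  doubled (with −9 where >9): 8 2 0 3 6 7 4 → sum 30
  kept as-is: 4 8 9 9 0 4 5 → sum 39
Total = 30 + 39 = 69.
Check digit = (10 − (69 mod 10)) mod 10 = 1.

1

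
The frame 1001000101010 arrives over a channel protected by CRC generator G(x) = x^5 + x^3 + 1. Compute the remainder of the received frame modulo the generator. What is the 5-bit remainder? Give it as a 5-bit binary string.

00000

Modulo-2 division of 1001000101010 by 101001:
  pos 0: 100100 XOR 101001 = 001101
  pos 2: 110101 XOR 101001 = 011100
  pos 3: 111000 XOR 101001 = 010001
  pos 4: 100011 XOR 101001 = 001010
  pos 6: 101001 XOR 101001 = 000000
Remainder = 00000 (zero — the frame passes the CRC check).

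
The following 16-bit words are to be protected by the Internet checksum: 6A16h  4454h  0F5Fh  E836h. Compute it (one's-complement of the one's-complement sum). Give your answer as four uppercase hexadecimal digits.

59FF

One's-complement addition (fold any carry out of bit 15 back into bit 0):
  0x6A16 + 0x4454 = 0x0AE6A
  0xAE6A + 0x0F5F = 0x0BDC9
  0xBDC9 + 0xE836 = 0x1A5FF → wrap carry → 0xA600
One's-complement sum = 0xA600.
Checksum = ~0xA600 & 0xFFFF = 0x59FF.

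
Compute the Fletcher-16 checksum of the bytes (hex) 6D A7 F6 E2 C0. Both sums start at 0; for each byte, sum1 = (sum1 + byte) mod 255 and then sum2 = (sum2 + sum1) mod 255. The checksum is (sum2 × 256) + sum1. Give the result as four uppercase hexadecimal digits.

Running sums (mod 255):
  after byte 0 (6D): sum1=109, sum2=109
  after byte 1 (A7): sum1=21, sum2=130
  after byte 2 (F6): sum1=12, sum2=142
  after byte 3 (E2): sum1=238, sum2=125
  after byte 4 (C0): sum1=175, sum2=45
Checksum = sum2·256 + sum1 = 45·256 + 175 = 11695 = 0x2DAF.

2DAF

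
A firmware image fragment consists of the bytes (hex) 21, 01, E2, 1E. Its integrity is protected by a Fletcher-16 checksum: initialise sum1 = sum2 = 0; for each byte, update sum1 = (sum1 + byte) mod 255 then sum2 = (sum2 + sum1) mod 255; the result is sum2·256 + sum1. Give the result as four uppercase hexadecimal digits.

Running sums (mod 255):
  after byte 0 (21): sum1=33, sum2=33
  after byte 1 (01): sum1=34, sum2=67
  after byte 2 (E2): sum1=5, sum2=72
  after byte 3 (1E): sum1=35, sum2=107
Checksum = sum2·256 + sum1 = 107·256 + 35 = 27427 = 0x6B23.

6B23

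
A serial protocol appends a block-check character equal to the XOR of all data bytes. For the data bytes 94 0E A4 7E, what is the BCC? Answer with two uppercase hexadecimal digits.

40

XOR the bytes together:
  start with 0x94
  0x94 ⊕ 0x0E = 0x9A
  0x9A ⊕ 0xA4 = 0x3E
  0x3E ⊕ 0x7E = 0x40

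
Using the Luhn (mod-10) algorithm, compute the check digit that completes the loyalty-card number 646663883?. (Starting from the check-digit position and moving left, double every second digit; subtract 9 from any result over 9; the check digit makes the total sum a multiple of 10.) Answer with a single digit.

7

Partial digits right→left: 3 8 8 3 6 6 6 4 6
Double every second digit counting from the check-digit position (so the 1st, 3rd, 5th, ... of the partial from the right).
  doubled (with −9 where >9): 6 7 3 3 3 → sum 22
  kept as-is: 8 3 6 4 → sum 21
Total = 22 + 21 = 43.
Check digit = (10 − (43 mod 10)) mod 10 = 7.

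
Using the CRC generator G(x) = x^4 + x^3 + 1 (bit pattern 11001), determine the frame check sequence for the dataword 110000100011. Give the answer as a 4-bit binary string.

1010

Append 4 zeros: 1100001000110000. Divide by 11001 (XOR where the leading bit is 1):
  pos 0: 11000 XOR 11001 = 00001
  pos 4: 10100 XOR 11001 = 01101
  pos 5: 11010 XOR 11001 = 00011
  pos 8: 11110 XOR 11001 = 00111
  pos 10: 11100 XOR 11001 = 00101
Remainder (last 4 bits) = 1010. This is the CRC / FCS.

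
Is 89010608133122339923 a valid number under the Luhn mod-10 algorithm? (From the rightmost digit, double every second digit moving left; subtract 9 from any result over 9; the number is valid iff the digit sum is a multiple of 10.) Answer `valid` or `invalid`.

From the right, keep odd positions and double even positions (subtract 9 from any doubled value over 9):
  doubled (positions 2,4,...): 4 9 6 4 6 2 0 0 0 7 → sum 38
  kept (positions 1,3,...): 3 9 3 2 1 3 8 6 1 9 → sum 45
Total = 83.
83 mod 10 = 3, so the number is invalid.

invalid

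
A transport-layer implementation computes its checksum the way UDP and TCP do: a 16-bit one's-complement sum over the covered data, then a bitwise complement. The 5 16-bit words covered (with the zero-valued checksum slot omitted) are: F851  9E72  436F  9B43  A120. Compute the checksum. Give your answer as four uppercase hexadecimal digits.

E967

One's-complement addition (fold any carry out of bit 15 back into bit 0):
  0xF851 + 0x9E72 = 0x196C3 → wrap carry → 0x96C4
  0x96C4 + 0x436F = 0x0DA33
  0xDA33 + 0x9B43 = 0x17576 → wrap carry → 0x7577
  0x7577 + 0xA120 = 0x11697 → wrap carry → 0x1698
One's-complement sum = 0x1698.
Checksum = ~0x1698 & 0xFFFF = 0xE967.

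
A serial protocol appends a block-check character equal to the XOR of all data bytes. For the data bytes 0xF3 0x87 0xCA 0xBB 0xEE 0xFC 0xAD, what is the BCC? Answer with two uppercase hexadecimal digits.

XOR the bytes together:
  start with 0xF3
  0xF3 ⊕ 0x87 = 0x74
  0x74 ⊕ 0xCA = 0xBE
  0xBE ⊕ 0xBB = 0x05
  0x05 ⊕ 0xEE = 0xEB
  0xEB ⊕ 0xFC = 0x17
  0x17 ⊕ 0xAD = 0xBA

BA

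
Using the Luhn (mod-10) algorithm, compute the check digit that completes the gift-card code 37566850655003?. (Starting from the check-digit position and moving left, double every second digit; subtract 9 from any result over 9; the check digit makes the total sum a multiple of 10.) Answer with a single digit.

8

Partial digits right→left: 3 0 0 5 5 6 0 5 8 6 6 5 7 3
Double every second digit counting from the check-digit position (so the 1st, 3rd, 5th, ... of the partial from the right).
  doubled (with −9 where >9): 6 0 1 0 7 3 5 → sum 22
  kept as-is: 0 5 6 5 6 5 3 → sum 30
Total = 22 + 30 = 52.
Check digit = (10 − (52 mod 10)) mod 10 = 8.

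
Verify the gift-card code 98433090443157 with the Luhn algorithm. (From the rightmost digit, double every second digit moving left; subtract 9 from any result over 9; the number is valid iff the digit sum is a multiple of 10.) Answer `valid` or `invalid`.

From the right, keep odd positions and double even positions (subtract 9 from any doubled value over 9):
  doubled (positions 2,4,...): 1 6 8 9 6 8 9 → sum 47
  kept (positions 1,3,...): 7 1 4 0 0 3 8 → sum 23
Total = 70.
70 mod 10 = 0, so the number is valid.

valid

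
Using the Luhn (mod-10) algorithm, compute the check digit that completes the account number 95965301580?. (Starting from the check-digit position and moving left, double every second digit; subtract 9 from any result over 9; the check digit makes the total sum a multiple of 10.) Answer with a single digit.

7

Partial digits right→left: 0 8 5 1 0 3 5 6 9 5 9
Double every second digit counting from the check-digit position (so the 1st, 3rd, 5th, ... of the partial from the right).
  doubled (with −9 where >9): 0 1 0 1 9 9 → sum 20
  kept as-is: 8 1 3 6 5 → sum 23
Total = 20 + 23 = 43.
Check digit = (10 − (43 mod 10)) mod 10 = 7.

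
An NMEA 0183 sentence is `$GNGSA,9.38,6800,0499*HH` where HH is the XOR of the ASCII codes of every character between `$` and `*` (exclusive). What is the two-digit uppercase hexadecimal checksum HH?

XOR the ASCII codes of the payload characters:
  'G' = 0x47 → acc = 0x47
  'N' = 0x4E → acc = 0x09
  'G' = 0x47 → acc = 0x4E
  'S' = 0x53 → acc = 0x1D
  'A' = 0x41 → acc = 0x5C
  ',' = 0x2C → acc = 0x70
  '9' = 0x39 → acc = 0x49
  '.' = 0x2E → acc = 0x67
  '3' = 0x33 → acc = 0x54
  '8' = 0x38 → acc = 0x6C
  ',' = 0x2C → acc = 0x40
  '6' = 0x36 → acc = 0x76
  '8' = 0x38 → acc = 0x4E
  '0' = 0x30 → acc = 0x7E
  '0' = 0x30 → acc = 0x4E
  ',' = 0x2C → acc = 0x62
  '0' = 0x30 → acc = 0x52
  '4' = 0x34 → acc = 0x66
  '9' = 0x39 → acc = 0x5F
  '9' = 0x39 → acc = 0x66
Checksum = 0x66.

66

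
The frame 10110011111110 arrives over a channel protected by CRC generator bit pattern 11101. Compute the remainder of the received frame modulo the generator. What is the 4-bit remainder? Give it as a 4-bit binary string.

0000

Modulo-2 division of 10110011111110 by 11101:
  pos 0: 10110 XOR 11101 = 01011
  pos 1: 10110 XOR 11101 = 01011
  pos 2: 10111 XOR 11101 = 01010
  pos 3: 10101 XOR 11101 = 01000
  pos 4: 10001 XOR 11101 = 01100
  pos 5: 11001 XOR 11101 = 00100
  pos 7: 10011 XOR 11101 = 01110
  pos 8: 11101 XOR 11101 = 00000
Remainder = 0000 (zero — the frame passes the CRC check).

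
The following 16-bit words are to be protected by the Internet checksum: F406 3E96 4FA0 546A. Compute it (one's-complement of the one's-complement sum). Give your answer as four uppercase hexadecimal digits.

2958

One's-complement addition (fold any carry out of bit 15 back into bit 0):
  0xF406 + 0x3E96 = 0x1329C → wrap carry → 0x329D
  0x329D + 0x4FA0 = 0x0823D
  0x823D + 0x546A = 0x0D6A7
One's-complement sum = 0xD6A7.
Checksum = ~0xD6A7 & 0xFFFF = 0x2958.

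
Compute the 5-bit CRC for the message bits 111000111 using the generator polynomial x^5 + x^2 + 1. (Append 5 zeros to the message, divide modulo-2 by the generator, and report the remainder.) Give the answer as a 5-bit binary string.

Append 5 zeros: 11100011100000. Divide by 100101 (XOR where the leading bit is 1):
  pos 0: 111000 XOR 100101 = 011101
  pos 1: 111011 XOR 100101 = 011110
  pos 2: 111101 XOR 100101 = 011000
  pos 3: 110001 XOR 100101 = 010100
  pos 4: 101000 XOR 100101 = 001101
  pos 6: 110100 XOR 100101 = 010001
  pos 7: 100010 XOR 100101 = 000111
Remainder (last 5 bits) = 01110. This is the CRC / FCS.

01110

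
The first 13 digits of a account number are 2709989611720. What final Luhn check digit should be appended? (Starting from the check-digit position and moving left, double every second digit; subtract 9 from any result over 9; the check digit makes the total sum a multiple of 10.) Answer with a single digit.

Partial digits right→left: 0 2 7 1 1 6 9 8 9 9 0 7 2
Double every second digit counting from the check-digit position (so the 1st, 3rd, 5th, ... of the partial from the right).
  doubled (with −9 where >9): 0 5 2 9 9 0 4 → sum 29
  kept as-is: 2 1 6 8 9 7 → sum 33
Total = 29 + 33 = 62.
Check digit = (10 − (62 mod 10)) mod 10 = 8.

8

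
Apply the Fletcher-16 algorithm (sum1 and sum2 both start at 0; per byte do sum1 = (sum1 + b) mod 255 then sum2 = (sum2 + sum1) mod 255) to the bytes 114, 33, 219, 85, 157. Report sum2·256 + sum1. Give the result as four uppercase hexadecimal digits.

Running sums (mod 255):
  after byte 0 (114): sum1=114, sum2=114
  after byte 1 (33): sum1=147, sum2=6
  after byte 2 (219): sum1=111, sum2=117
  after byte 3 (85): sum1=196, sum2=58
  after byte 4 (157): sum1=98, sum2=156
Checksum = sum2·256 + sum1 = 156·256 + 98 = 40034 = 0x9C62.

9C62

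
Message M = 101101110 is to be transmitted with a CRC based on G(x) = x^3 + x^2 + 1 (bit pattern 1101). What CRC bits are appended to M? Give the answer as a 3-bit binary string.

Append 3 zeros: 101101110000. Divide by 1101 (XOR where the leading bit is 1):
  pos 0: 1011 XOR 1101 = 0110
  pos 1: 1100 XOR 1101 = 0001
  pos 4: 1111 XOR 1101 = 0010
  pos 6: 1000 XOR 1101 = 0101
  pos 7: 1010 XOR 1101 = 0111
  pos 8: 1110 XOR 1101 = 0011
Remainder (last 3 bits) = 011. This is the CRC / FCS.

011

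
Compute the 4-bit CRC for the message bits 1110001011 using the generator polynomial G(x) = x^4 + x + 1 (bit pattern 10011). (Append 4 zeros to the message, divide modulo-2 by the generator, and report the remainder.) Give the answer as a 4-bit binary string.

Append 4 zeros: 11100010110000. Divide by 10011 (XOR where the leading bit is 1):
  pos 0: 11100 XOR 10011 = 01111
  pos 1: 11110 XOR 10011 = 01101
  pos 2: 11011 XOR 10011 = 01000
  pos 3: 10000 XOR 10011 = 00011
  pos 6: 11110 XOR 10011 = 01101
  pos 7: 11010 XOR 10011 = 01001
  pos 8: 10010 XOR 10011 = 00001
Remainder (last 4 bits) = 0010. This is the CRC / FCS.

0010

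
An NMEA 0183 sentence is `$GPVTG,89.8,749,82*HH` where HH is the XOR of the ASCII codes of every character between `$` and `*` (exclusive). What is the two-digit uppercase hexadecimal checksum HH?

59

XOR the ASCII codes of the payload characters:
  'G' = 0x47 → acc = 0x47
  'P' = 0x50 → acc = 0x17
  'V' = 0x56 → acc = 0x41
  'T' = 0x54 → acc = 0x15
  'G' = 0x47 → acc = 0x52
  ',' = 0x2C → acc = 0x7E
  '8' = 0x38 → acc = 0x46
  '9' = 0x39 → acc = 0x7F
  '.' = 0x2E → acc = 0x51
  '8' = 0x38 → acc = 0x69
  ',' = 0x2C → acc = 0x45
  '7' = 0x37 → acc = 0x72
  '4' = 0x34 → acc = 0x46
  '9' = 0x39 → acc = 0x7F
  ',' = 0x2C → acc = 0x53
  '8' = 0x38 → acc = 0x6B
  '2' = 0x32 → acc = 0x59
Checksum = 0x59.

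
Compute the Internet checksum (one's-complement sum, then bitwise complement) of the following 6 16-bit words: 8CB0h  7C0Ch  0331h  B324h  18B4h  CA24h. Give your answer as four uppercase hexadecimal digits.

One's-complement addition (fold any carry out of bit 15 back into bit 0):
  0x8CB0 + 0x7C0C = 0x108BC → wrap carry → 0x08BD
  0x08BD + 0x0331 = 0x00BEE
  0x0BEE + 0xB324 = 0x0BF12
  0xBF12 + 0x18B4 = 0x0D7C6
  0xD7C6 + 0xCA24 = 0x1A1EA → wrap carry → 0xA1EB
One's-complement sum = 0xA1EB.
Checksum = ~0xA1EB & 0xFFFF = 0x5E14.

5E14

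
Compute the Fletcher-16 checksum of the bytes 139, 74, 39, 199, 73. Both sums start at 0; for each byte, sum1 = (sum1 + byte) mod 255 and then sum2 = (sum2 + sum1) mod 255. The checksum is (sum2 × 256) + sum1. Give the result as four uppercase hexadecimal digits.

310E

Running sums (mod 255):
  after byte 0 (139): sum1=139, sum2=139
  after byte 1 (74): sum1=213, sum2=97
  after byte 2 (39): sum1=252, sum2=94
  after byte 3 (199): sum1=196, sum2=35
  after byte 4 (73): sum1=14, sum2=49
Checksum = sum2·256 + sum1 = 49·256 + 14 = 12558 = 0x310E.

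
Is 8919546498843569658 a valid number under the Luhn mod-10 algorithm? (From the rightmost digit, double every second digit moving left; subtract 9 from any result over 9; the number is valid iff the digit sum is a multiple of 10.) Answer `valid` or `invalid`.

From the right, keep odd positions and double even positions (subtract 9 from any doubled value over 9):
  doubled (positions 2,4,...): 1 9 1 8 7 8 8 9 9 → sum 60
  kept (positions 1,3,...): 8 6 6 3 8 9 6 5 1 8 → sum 60
Total = 120.
120 mod 10 = 0, so the number is valid.

valid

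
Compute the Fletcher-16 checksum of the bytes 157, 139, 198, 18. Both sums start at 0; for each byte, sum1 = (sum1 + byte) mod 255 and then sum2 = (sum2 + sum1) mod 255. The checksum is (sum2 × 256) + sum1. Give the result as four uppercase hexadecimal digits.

Running sums (mod 255):
  after byte 0 (157): sum1=157, sum2=157
  after byte 1 (139): sum1=41, sum2=198
  after byte 2 (198): sum1=239, sum2=182
  after byte 3 (18): sum1=2, sum2=184
Checksum = sum2·256 + sum1 = 184·256 + 2 = 47106 = 0xB802.

B802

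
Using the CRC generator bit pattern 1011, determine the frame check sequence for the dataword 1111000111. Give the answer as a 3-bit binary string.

100

Append 3 zeros: 1111000111000. Divide by 1011 (XOR where the leading bit is 1):
  pos 0: 1111 XOR 1011 = 0100
  pos 1: 1000 XOR 1011 = 0011
  pos 3: 1100 XOR 1011 = 0111
  pos 4: 1111 XOR 1011 = 0100
  pos 5: 1001 XOR 1011 = 0010
  pos 7: 1010 XOR 1011 = 0001
Remainder (last 3 bits) = 100. This is the CRC / FCS.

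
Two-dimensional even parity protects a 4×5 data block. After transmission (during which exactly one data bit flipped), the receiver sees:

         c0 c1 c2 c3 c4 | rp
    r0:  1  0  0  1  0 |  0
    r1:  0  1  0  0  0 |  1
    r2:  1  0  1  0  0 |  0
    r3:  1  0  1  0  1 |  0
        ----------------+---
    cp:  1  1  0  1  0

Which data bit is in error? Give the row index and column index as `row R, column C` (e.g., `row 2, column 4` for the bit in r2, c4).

row 3, column 4

Recompute each row's even parity and compare to rp:
  r0: data parity 0, sent rp 0 → ok
  r1: data parity 1, sent rp 1 → ok
  r2: data parity 0, sent rp 0 → ok
  r3: data parity 1, sent rp 0 → mismatch
Recompute each column's even parity and compare to cp:
  c0: data parity 1, sent cp 1 → ok
  c1: data parity 1, sent cp 1 → ok
  c2: data parity 0, sent cp 0 → ok
  c3: data parity 1, sent cp 1 → ok
  c4: data parity 1, sent cp 0 → mismatch
Exactly one row (r3) and one column (c4) fail → the flipped bit is at their intersection.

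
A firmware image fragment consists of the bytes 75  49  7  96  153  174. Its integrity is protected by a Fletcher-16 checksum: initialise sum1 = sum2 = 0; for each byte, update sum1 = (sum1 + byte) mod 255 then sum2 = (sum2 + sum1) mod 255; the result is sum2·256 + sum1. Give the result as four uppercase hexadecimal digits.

D82C

Running sums (mod 255):
  after byte 0 (75): sum1=75, sum2=75
  after byte 1 (49): sum1=124, sum2=199
  after byte 2 (7): sum1=131, sum2=75
  after byte 3 (96): sum1=227, sum2=47
  after byte 4 (153): sum1=125, sum2=172
  after byte 5 (174): sum1=44, sum2=216
Checksum = sum2·256 + sum1 = 216·256 + 44 = 55340 = 0xD82C.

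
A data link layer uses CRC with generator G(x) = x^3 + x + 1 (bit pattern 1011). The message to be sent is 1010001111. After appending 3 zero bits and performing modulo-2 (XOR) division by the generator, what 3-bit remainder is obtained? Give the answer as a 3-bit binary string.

Append 3 zeros: 1010001111000. Divide by 1011 (XOR where the leading bit is 1):
  pos 0: 1010 XOR 1011 = 0001
  pos 3: 1001 XOR 1011 = 0010
  pos 5: 1011 XOR 1011 = 0000
  pos 9: 1000 XOR 1011 = 0011
Remainder (last 3 bits) = 011. This is the CRC / FCS.

011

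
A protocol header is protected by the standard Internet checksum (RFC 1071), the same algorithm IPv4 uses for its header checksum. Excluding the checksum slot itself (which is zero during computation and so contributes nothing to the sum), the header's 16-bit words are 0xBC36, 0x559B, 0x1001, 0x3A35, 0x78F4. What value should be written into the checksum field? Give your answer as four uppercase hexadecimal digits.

2B03

One's-complement addition (fold any carry out of bit 15 back into bit 0):
  0xBC36 + 0x559B = 0x111D1 → wrap carry → 0x11D2
  0x11D2 + 0x1001 = 0x021D3
  0x21D3 + 0x3A35 = 0x05C08
  0x5C08 + 0x78F4 = 0x0D4FC
One's-complement sum = 0xD4FC.
Checksum = ~0xD4FC & 0xFFFF = 0x2B03.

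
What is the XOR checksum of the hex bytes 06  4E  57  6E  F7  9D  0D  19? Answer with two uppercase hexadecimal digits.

XOR the bytes together:
  start with 0x06
  0x06 ⊕ 0x4E = 0x48
  0x48 ⊕ 0x57 = 0x1F
  0x1F ⊕ 0x6E = 0x71
  0x71 ⊕ 0xF7 = 0x86
  0x86 ⊕ 0x9D = 0x1B
  0x1B ⊕ 0x0D = 0x16
  0x16 ⊕ 0x19 = 0x0F

0F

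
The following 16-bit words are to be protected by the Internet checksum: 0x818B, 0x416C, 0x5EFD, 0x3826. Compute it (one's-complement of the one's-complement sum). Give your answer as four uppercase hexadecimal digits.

A5E4

One's-complement addition (fold any carry out of bit 15 back into bit 0):
  0x818B + 0x416C = 0x0C2F7
  0xC2F7 + 0x5EFD = 0x121F4 → wrap carry → 0x21F5
  0x21F5 + 0x3826 = 0x05A1B
One's-complement sum = 0x5A1B.
Checksum = ~0x5A1B & 0xFFFF = 0xA5E4.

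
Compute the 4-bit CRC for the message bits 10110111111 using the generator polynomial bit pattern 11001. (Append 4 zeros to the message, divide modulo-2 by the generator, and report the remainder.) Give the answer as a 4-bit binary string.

Append 4 zeros: 101101111110000. Divide by 11001 (XOR where the leading bit is 1):
  pos 0: 10110 XOR 11001 = 01111
  pos 1: 11111 XOR 11001 = 00110
  pos 3: 11011 XOR 11001 = 00010
  pos 6: 10111 XOR 11001 = 01110
  pos 7: 11100 XOR 11001 = 00101
  pos 9: 10100 XOR 11001 = 01101
  pos 10: 11010 XOR 11001 = 00011
Remainder (last 4 bits) = 0011. This is the CRC / FCS.

0011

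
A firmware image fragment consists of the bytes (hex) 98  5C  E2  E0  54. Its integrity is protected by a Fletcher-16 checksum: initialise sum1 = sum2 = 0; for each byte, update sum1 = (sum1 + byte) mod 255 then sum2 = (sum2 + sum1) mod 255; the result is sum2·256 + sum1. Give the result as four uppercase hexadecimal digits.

Running sums (mod 255):
  after byte 0 (98): sum1=152, sum2=152
  after byte 1 (5C): sum1=244, sum2=141
  after byte 2 (E2): sum1=215, sum2=101
  after byte 3 (E0): sum1=184, sum2=30
  after byte 4 (54): sum1=13, sum2=43
Checksum = sum2·256 + sum1 = 43·256 + 13 = 11021 = 0x2B0D.

2B0D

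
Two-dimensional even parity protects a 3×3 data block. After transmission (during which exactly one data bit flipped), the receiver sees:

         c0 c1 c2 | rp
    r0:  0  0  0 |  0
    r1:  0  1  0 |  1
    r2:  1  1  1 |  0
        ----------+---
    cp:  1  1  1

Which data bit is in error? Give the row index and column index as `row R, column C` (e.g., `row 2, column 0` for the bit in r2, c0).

row 2, column 1

Recompute each row's even parity and compare to rp:
  r0: data parity 0, sent rp 0 → ok
  r1: data parity 1, sent rp 1 → ok
  r2: data parity 1, sent rp 0 → mismatch
Recompute each column's even parity and compare to cp:
  c0: data parity 1, sent cp 1 → ok
  c1: data parity 0, sent cp 1 → mismatch
  c2: data parity 1, sent cp 1 → ok
Exactly one row (r2) and one column (c1) fail → the flipped bit is at their intersection.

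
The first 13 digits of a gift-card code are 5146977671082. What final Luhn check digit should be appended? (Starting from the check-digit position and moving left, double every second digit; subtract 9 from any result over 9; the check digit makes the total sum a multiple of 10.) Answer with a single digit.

Partial digits right→left: 2 8 0 1 7 6 7 7 9 6 4 1 5
Double every second digit counting from the check-digit position (so the 1st, 3rd, 5th, ... of the partial from the right).
  doubled (with −9 where >9): 4 0 5 5 9 8 1 → sum 32
  kept as-is: 8 1 6 7 6 1 → sum 29
Total = 32 + 29 = 61.
Check digit = (10 − (61 mod 10)) mod 10 = 9.

9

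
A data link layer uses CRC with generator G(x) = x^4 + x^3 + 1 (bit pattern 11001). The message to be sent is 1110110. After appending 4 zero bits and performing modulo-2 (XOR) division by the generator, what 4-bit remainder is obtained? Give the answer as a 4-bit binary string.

0101

Append 4 zeros: 11101100000. Divide by 11001 (XOR where the leading bit is 1):
  pos 0: 11101 XOR 11001 = 00100
  pos 2: 10010 XOR 11001 = 01011
  pos 3: 10110 XOR 11001 = 01111
  pos 4: 11110 XOR 11001 = 00111
  pos 6: 11100 XOR 11001 = 00101
Remainder (last 4 bits) = 0101. This is the CRC / FCS.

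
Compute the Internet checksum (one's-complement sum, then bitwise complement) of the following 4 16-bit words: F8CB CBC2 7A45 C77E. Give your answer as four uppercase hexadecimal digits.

One's-complement addition (fold any carry out of bit 15 back into bit 0):
  0xF8CB + 0xCBC2 = 0x1C48D → wrap carry → 0xC48E
  0xC48E + 0x7A45 = 0x13ED3 → wrap carry → 0x3ED4
  0x3ED4 + 0xC77E = 0x10652 → wrap carry → 0x0653
One's-complement sum = 0x0653.
Checksum = ~0x0653 & 0xFFFF = 0xF9AC.

F9AC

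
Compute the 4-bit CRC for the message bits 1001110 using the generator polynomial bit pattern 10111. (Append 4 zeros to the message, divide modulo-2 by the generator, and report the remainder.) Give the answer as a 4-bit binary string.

Append 4 zeros: 10011100000. Divide by 10111 (XOR where the leading bit is 1):
  pos 0: 10011 XOR 10111 = 00100
  pos 2: 10010 XOR 10111 = 00101
  pos 4: 10100 XOR 10111 = 00011
Remainder (last 4 bits) = 1100. This is the CRC / FCS.

1100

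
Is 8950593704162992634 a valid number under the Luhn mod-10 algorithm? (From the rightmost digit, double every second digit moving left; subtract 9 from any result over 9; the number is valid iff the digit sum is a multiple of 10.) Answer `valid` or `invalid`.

invalid

From the right, keep odd positions and double even positions (subtract 9 from any doubled value over 9):
  doubled (positions 2,4,...): 6 4 9 3 8 5 9 0 9 → sum 53
  kept (positions 1,3,...): 4 6 9 2 1 0 3 5 5 8 → sum 43
Total = 96.
96 mod 10 = 6, so the number is invalid.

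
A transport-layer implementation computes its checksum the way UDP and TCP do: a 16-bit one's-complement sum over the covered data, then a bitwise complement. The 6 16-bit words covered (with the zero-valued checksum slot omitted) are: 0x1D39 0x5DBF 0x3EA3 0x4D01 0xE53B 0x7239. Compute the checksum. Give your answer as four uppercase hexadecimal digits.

A1ED

One's-complement addition (fold any carry out of bit 15 back into bit 0):
  0x1D39 + 0x5DBF = 0x07AF8
  0x7AF8 + 0x3EA3 = 0x0B99B
  0xB99B + 0x4D01 = 0x1069C → wrap carry → 0x069D
  0x069D + 0xE53B = 0x0EBD8
  0xEBD8 + 0x7239 = 0x15E11 → wrap carry → 0x5E12
One's-complement sum = 0x5E12.
Checksum = ~0x5E12 & 0xFFFF = 0xA1ED.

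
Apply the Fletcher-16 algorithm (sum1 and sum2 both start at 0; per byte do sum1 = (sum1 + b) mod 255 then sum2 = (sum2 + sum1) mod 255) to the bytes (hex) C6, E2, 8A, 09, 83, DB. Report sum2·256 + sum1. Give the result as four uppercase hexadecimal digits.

Running sums (mod 255):
  after byte 0 (C6): sum1=198, sum2=198
  after byte 1 (E2): sum1=169, sum2=112
  after byte 2 (8A): sum1=52, sum2=164
  after byte 3 (09): sum1=61, sum2=225
  after byte 4 (83): sum1=192, sum2=162
  after byte 5 (DB): sum1=156, sum2=63
Checksum = sum2·256 + sum1 = 63·256 + 156 = 16284 = 0x3F9C.

3F9C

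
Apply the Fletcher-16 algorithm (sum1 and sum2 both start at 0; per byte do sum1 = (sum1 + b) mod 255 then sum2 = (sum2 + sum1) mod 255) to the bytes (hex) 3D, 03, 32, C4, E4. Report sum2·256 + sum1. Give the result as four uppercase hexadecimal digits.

431C

Running sums (mod 255):
  after byte 0 (3D): sum1=61, sum2=61
  after byte 1 (03): sum1=64, sum2=125
  after byte 2 (32): sum1=114, sum2=239
  after byte 3 (C4): sum1=55, sum2=39
  after byte 4 (E4): sum1=28, sum2=67
Checksum = sum2·256 + sum1 = 67·256 + 28 = 17180 = 0x431C.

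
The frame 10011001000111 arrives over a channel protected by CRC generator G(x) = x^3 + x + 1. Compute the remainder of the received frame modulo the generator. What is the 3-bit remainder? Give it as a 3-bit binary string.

000

Modulo-2 division of 10011001000111 by 1011:
  pos 0: 1001 XOR 1011 = 0010
  pos 2: 1010 XOR 1011 = 0001
  pos 5: 1010 XOR 1011 = 0001
  pos 8: 1001 XOR 1011 = 0010
  pos 10: 1011 XOR 1011 = 0000
Remainder = 000 (zero — the frame passes the CRC check).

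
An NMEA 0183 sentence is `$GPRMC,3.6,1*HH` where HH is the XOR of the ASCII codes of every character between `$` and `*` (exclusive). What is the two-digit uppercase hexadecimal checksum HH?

XOR the ASCII codes of the payload characters:
  'G' = 0x47 → acc = 0x47
  'P' = 0x50 → acc = 0x17
  'R' = 0x52 → acc = 0x45
  'M' = 0x4D → acc = 0x08
  'C' = 0x43 → acc = 0x4B
  ',' = 0x2C → acc = 0x67
  '3' = 0x33 → acc = 0x54
  '.' = 0x2E → acc = 0x7A
  '6' = 0x36 → acc = 0x4C
  ',' = 0x2C → acc = 0x60
  '1' = 0x31 → acc = 0x51
Checksum = 0x51.

51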